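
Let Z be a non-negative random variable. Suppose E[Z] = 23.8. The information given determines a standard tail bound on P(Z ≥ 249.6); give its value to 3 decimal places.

Only the mean of a non-negative variable is known, so Markov's inequality is the applicable tail bound.
Markov's inequality: for a non-negative random variable, P(Z ≥ a) ≤ E[Z]/a.
Here E[Z] = 23.8 and a = 249.6, so the bound is 23.8/249.6 = 0.0954.

0.095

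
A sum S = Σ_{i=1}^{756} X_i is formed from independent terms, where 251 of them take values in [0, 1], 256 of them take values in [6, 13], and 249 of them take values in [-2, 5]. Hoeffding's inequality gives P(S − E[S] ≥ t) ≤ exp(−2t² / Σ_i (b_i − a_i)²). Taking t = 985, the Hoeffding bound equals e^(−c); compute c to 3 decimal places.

Σ(b_i − a_i)² = 251·1² + 256·7² + 249·7² = 24996.
c = 2t² / 24996 = 2·985² / 24996 = 77.6304.

77.630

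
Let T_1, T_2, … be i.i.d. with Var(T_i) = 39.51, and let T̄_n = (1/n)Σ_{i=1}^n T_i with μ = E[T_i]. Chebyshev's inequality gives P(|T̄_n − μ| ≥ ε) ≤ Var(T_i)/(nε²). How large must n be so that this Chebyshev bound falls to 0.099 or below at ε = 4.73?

Require 39.51/(n·4.73²) ≤ 0.099, i.e. n ≥ 39.51/(0.099·4.73²) = 17.838.
The smallest integer n is 18.

18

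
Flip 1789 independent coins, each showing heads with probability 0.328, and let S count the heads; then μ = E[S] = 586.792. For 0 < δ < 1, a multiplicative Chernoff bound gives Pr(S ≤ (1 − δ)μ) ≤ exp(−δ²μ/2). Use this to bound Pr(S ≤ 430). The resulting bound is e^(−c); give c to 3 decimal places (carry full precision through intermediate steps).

20.948

Write 430 = (1 − δ)μ, so δ = 1 − 430/586.792 = 0.267202…
Then the exponent is δ²μ/2 = (μ − 430)²/(2μ) = 20.947569.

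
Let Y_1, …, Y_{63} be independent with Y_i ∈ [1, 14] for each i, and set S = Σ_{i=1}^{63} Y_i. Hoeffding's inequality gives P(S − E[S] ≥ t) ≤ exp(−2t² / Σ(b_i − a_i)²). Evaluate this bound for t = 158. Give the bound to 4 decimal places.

0.0092

Σ(b_i − a_i)² = 63·(13)² = 10647.
Exponent = 2·158²/10647 = 4.6894.
Bound = exp(−4.6894) = 0.00919.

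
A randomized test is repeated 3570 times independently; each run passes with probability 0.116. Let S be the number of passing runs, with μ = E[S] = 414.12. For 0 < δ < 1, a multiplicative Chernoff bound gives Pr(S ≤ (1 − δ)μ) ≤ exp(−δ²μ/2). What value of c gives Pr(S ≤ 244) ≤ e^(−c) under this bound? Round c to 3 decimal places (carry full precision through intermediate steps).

Write 244 = (1 − δ)μ, so δ = 1 − 244/414.12 = 0.4107988…
Then the exponent is δ²μ/2 = (μ − 244)²/(2μ) = 34.942546.

34.943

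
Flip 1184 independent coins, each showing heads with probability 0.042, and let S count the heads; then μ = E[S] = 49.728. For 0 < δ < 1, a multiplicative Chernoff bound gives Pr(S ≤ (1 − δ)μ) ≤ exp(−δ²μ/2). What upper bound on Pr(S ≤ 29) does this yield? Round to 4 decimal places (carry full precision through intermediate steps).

0.0133

Write 29 = (1 − δ)μ, so δ = 1 − 29/49.728 = 0.4168275…
Then the exponent is δ²μ/2 = (μ − 29)²/(2μ) = 4.320001.
Bound = exp(−4.320001) = 0.01330.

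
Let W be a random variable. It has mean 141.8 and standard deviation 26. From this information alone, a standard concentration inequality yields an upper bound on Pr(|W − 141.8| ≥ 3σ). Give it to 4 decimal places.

0.1111

Mean and variance are known, so Chebyshev's inequality applies.
Chebyshev: Pr(|W − μ| ≥ t) ≤ Var(W)/t².
Var(W) = σ² = 26² = 676.
t = 3·26 = 78.
Bound = 676 / 6084 = 0.1111.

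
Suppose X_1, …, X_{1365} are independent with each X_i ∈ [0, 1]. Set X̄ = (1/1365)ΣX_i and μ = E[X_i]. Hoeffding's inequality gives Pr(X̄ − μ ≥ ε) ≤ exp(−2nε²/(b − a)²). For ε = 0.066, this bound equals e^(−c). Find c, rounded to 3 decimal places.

11.892

c = 2nε²/(b − a)² = 2·1365·0.066² / 1² = 11.8919.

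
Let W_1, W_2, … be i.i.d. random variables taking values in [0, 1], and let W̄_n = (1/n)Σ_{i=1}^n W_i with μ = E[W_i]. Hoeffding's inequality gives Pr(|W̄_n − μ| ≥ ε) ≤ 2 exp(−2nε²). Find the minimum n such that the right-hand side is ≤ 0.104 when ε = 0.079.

Require 2·exp(−2nε²) ≤ 0.104, i.e. 2nε² ≥ ln(2/0.104) = 2.956512.
So n ≥ 2.956512 / (2·0.079²) = 236.862.
The smallest integer n is 237.

237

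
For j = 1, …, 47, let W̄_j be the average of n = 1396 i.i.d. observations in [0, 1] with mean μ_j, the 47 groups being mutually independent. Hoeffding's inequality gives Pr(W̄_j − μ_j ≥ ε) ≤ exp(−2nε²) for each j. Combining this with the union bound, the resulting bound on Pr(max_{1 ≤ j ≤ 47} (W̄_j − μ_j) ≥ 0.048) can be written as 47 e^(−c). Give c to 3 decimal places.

6.433

Union bound over the 47 events: Pr(max_{1 ≤ j ≤ 47} (W̄_j − μ_j) ≥ 0.048) ≤ 47·exp(−2nε²) = 47 exp(−2·1396·0.048²).
So c = 2·1396·0.048² = 6.4328.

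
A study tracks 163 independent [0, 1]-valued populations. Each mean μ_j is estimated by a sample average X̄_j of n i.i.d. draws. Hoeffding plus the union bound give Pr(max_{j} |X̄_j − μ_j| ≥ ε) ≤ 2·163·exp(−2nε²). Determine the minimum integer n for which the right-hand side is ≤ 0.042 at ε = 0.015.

Need 2·163·exp(−2nε²) ≤ 0.042, i.e. exp(−2nε²) ≤ 0.042/326.
So 2nε² ≥ ln(326/0.042) = 8.956983.
Hence n ≥ 8.956983/(2·0.015²) = 19904.407.
The smallest integer n is 19905.

19905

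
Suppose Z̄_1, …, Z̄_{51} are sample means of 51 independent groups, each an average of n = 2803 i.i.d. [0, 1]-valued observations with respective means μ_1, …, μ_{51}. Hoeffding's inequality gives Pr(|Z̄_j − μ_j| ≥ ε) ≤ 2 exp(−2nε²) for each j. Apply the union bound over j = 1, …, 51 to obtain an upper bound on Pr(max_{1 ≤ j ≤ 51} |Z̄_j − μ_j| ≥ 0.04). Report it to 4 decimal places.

0.0130

Per-experiment Hoeffding bound: 2·exp(−2·2803·0.04²) = 2·exp(−8.96960) = 0.00025444.
Union bound over 51 events: 51·0.00025444 = 0.01298.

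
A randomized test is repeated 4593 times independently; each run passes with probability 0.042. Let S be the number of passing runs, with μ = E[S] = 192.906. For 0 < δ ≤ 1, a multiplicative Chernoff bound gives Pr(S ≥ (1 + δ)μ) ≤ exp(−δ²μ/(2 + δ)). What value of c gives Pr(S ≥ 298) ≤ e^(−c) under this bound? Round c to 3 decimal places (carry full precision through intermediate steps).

22.499

Write 298 = (1 + δ)μ, so δ = 298/192.906 − 1 = 0.5447938…
Then the exponent is δ²μ/(2 + δ) = (298 − μ)² / (μ·(2 + δ)) = 22.498704.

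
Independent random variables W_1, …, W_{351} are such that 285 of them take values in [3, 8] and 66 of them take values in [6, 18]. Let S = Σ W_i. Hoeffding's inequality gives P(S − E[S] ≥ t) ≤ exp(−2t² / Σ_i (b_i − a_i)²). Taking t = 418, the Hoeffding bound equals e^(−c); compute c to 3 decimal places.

Σ(b_i − a_i)² = 285·5² + 66·12² = 16629.
c = 2t² / 16629 = 2·418² / 16629 = 21.0144.

21.014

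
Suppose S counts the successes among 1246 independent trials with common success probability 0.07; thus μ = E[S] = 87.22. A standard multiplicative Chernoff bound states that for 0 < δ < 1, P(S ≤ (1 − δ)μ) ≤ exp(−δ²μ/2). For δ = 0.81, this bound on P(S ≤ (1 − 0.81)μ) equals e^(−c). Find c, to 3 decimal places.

28.613

c = δ²μ/2 = 0.81²·87.22/2 = 28.6125.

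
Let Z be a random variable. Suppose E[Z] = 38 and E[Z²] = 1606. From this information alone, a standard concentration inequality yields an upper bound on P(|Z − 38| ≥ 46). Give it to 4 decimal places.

The first two moments determine the variance, so Chebyshev's inequality is the sharpest standard bound available.
Var(Z) = E[Z²] − (E[Z])² = 1606 − 1444 = 162.
Chebyshev's inequality: P(|Z − μ| ≥ t) ≤ Var(Z)/t² = 162/2116 = 0.0766.

0.0766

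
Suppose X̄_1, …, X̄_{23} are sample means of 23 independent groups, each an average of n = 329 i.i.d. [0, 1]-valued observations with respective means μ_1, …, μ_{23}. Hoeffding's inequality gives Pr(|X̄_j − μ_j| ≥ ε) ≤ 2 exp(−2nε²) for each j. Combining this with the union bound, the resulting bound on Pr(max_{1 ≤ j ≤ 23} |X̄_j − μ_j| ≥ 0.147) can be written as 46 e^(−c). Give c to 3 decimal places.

Union bound over the 23 events: Pr(max_{1 ≤ j ≤ 23} |X̄_j − μ_j| ≥ 0.147) ≤ 23·2·exp(−2nε²) = 46 exp(−2·329·0.147²).
So c = 2·329·0.147² = 14.2187.

14.219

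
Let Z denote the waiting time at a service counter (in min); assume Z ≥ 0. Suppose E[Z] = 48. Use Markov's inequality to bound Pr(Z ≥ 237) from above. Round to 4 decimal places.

0.2025

Markov's inequality: for a non-negative random variable, Pr(Z ≥ a) ≤ E[Z]/a.
Here E[Z] = 48 and a = 237, so the bound is 48/237 = 0.2025.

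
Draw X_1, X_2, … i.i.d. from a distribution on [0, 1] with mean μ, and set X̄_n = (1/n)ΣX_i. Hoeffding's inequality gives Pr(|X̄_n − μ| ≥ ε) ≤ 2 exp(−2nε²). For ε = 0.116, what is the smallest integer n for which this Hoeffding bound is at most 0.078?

Require 2·exp(−2nε²) ≤ 0.078, i.e. 2nε² ≥ ln(2/0.078) = 3.244194.
So n ≥ 3.244194 / (2·0.116²) = 120.548.
The smallest integer n is 121.

121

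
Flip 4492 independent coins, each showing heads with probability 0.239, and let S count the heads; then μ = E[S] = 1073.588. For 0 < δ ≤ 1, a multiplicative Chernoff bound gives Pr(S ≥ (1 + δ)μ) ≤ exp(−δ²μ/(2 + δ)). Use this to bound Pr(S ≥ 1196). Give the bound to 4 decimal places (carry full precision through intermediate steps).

0.0014

Write 1196 = (1 + δ)μ, so δ = 1196/1073.588 − 1 = 0.1140214…
Then the exponent is δ²μ/(2 + δ) = (1196 − μ)² / (μ·(2 + δ)) = 6.602387.
Bound = exp(−6.602387) = 0.00136.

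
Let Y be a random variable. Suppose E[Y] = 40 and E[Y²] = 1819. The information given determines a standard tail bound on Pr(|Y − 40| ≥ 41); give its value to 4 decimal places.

The first two moments determine the variance, so Chebyshev's inequality is the sharpest standard bound available.
Var(Y) = E[Y²] − (E[Y])² = 1819 − 1600 = 219.
Chebyshev's inequality: Pr(|Y − μ| ≥ t) ≤ Var(Y)/t² = 219/1681 = 0.1303.

0.1303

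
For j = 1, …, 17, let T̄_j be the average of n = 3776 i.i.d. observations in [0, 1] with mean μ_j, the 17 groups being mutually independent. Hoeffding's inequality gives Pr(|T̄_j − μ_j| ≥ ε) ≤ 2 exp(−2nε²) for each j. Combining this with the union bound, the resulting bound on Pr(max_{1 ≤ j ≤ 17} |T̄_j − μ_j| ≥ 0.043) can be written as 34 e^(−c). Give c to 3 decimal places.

13.964

Union bound over the 17 events: Pr(max_{1 ≤ j ≤ 17} |T̄_j − μ_j| ≥ 0.043) ≤ 17·2·exp(−2nε²) = 34 exp(−2·3776·0.043²).
So c = 2·3776·0.043² = 13.9636.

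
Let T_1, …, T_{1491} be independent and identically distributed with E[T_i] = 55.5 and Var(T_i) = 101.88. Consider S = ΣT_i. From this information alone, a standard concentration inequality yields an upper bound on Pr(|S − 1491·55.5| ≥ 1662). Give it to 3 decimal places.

0.055

With mean and variance of each term known, Chebyshev's inequality bounds the deviation of the sum (or sample mean).
Var(S) = n·Var(T_i) = 1491·101.88 = 151903.08.
Chebyshev: Pr(|S − 1491·55.5| ≥ 1662) ≤ Var(S)/1662² = 151903.08/2762244 = 0.0550.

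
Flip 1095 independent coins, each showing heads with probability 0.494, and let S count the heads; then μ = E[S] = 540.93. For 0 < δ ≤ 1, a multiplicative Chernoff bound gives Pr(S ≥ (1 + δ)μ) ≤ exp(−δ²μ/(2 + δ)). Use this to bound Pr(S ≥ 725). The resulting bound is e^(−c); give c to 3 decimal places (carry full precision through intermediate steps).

Write 725 = (1 + δ)μ, so δ = 725/540.93 − 1 = 0.3402843…
Then the exponent is δ²μ/(2 + δ) = (725 − μ)² / (μ·(2 + δ)) = 26.764327.

26.764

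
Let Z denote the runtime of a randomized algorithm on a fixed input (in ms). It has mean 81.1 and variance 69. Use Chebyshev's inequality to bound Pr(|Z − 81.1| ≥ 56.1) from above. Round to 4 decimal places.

0.0219

Chebyshev: Pr(|Z − μ| ≥ t) ≤ Var(Z)/t².
Bound = 69 / 3147.21 = 0.0219.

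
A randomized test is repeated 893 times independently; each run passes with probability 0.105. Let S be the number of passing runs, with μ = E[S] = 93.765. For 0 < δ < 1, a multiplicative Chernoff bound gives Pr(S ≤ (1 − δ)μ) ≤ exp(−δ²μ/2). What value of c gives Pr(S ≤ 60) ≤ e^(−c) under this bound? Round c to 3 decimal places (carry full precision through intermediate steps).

Write 60 = (1 − δ)μ, so δ = 1 − 60/93.765 = 0.3601024…
Then the exponent is δ²μ/2 = (μ − 60)²/(2μ) = 6.079428.

6.079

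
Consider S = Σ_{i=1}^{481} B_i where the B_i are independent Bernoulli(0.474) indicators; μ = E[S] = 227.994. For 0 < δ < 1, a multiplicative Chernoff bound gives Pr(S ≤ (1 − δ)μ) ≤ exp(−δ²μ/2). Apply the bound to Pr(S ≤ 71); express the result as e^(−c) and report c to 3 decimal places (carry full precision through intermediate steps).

54.052

Write 71 = (1 − δ)μ, so δ = 1 − 71/227.994 = 0.6885883…
Then the exponent is δ²μ/2 = (μ − 71)²/(2μ) = 54.052115.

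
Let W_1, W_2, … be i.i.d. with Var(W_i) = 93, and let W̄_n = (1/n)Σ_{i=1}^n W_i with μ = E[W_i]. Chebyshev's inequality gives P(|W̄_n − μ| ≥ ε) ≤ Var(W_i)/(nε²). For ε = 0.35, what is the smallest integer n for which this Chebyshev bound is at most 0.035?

Require 93/(n·0.35²) ≤ 0.035, i.e. n ≥ 93/(0.035·0.35²) = 21690.962.
The smallest integer n is 21691.

21691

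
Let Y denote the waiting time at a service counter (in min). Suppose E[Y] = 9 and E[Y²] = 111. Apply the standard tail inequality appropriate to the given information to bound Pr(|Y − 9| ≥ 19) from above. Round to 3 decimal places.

The first two moments determine the variance, so Chebyshev's inequality is the sharpest standard bound available.
Var(Y) = E[Y²] − (E[Y])² = 111 − 81 = 30.
Chebyshev's inequality: Pr(|Y − μ| ≥ t) ≤ Var(Y)/t² = 30/361 = 0.0831.

0.083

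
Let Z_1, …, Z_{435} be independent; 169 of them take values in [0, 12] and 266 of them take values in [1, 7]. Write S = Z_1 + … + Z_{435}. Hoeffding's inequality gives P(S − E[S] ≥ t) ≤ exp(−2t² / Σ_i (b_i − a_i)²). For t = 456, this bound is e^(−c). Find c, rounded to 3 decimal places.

12.263

Σ(b_i − a_i)² = 169·12² + 266·6² = 33912.
c = 2t² / 33912 = 2·456² / 33912 = 12.2633.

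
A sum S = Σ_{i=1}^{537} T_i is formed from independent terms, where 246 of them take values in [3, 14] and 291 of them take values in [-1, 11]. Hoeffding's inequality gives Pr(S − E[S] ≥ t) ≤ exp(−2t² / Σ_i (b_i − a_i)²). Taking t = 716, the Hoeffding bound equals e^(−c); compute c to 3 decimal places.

Σ(b_i − a_i)² = 246·11² + 291·12² = 71670.
c = 2t² / 71670 = 2·716² / 71670 = 14.3060.

14.306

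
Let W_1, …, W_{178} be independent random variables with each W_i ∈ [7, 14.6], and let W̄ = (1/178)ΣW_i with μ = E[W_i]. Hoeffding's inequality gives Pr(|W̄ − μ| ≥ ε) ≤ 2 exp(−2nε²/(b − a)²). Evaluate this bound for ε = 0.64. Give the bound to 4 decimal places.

Exponent: 2nε²/(b − a)² = 2·178·0.64² / 7.6² = 2.52454.
Bound = 2·exp(−2.52454) = 0.16019.

0.1602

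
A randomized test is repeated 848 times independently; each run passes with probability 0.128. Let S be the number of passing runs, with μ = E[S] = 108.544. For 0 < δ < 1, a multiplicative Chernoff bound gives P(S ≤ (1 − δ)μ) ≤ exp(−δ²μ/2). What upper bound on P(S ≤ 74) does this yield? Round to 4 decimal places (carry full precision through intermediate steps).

Write 74 = (1 − δ)μ, so δ = 1 − 74/108.544 = 0.3182488…
Then the exponent is δ²μ/2 = (μ − 74)²/(2μ) = 5.496794.
Bound = exp(−5.496794) = 0.00410.

0.0041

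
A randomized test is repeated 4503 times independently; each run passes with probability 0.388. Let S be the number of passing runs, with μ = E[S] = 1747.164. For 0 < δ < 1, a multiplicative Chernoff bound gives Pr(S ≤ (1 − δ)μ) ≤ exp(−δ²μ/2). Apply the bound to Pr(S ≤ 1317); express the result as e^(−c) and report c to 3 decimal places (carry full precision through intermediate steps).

52.955

Write 1317 = (1 − δ)μ, so δ = 1 − 1317/1747.164 = 0.246207…
Then the exponent is δ²μ/2 = (μ − 1317)²/(2μ) = 52.954693.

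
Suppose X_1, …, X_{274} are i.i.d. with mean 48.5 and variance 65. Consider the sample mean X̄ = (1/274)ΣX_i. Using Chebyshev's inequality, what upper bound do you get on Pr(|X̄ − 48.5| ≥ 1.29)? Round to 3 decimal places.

0.143

Var(X̄) = Var(X_i)/n = 65/274 = 0.23723.
Chebyshev: Pr(|X̄ − 48.5| ≥ 1.29) ≤ Var(X̄)/(1.29)² = 65/(274·1.29²) = 0.1426.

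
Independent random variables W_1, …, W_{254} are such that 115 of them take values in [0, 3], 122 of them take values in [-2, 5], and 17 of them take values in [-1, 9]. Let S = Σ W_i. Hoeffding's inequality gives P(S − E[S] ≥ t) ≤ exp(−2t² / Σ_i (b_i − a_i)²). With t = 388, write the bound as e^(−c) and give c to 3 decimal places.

34.556

Σ(b_i − a_i)² = 115·3² + 122·7² + 17·10² = 8713.
c = 2t² / 8713 = 2·388² / 8713 = 34.5562.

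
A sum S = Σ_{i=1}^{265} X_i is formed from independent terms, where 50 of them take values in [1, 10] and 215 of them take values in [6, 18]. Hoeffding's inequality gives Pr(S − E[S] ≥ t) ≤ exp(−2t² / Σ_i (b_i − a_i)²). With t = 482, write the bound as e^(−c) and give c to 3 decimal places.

Σ(b_i − a_i)² = 50·9² + 215·12² = 35010.
c = 2t² / 35010 = 2·482² / 35010 = 13.2719.

13.272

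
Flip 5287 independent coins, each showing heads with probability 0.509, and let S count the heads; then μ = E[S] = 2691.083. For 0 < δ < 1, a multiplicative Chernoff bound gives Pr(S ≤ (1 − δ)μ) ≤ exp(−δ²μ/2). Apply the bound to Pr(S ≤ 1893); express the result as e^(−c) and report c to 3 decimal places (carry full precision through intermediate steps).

118.342

Write 1893 = (1 − δ)μ, so δ = 1 − 1893/2691.083 = 0.2965657…
Then the exponent is δ²μ/2 = (μ − 1893)²/(2μ) = 118.342035.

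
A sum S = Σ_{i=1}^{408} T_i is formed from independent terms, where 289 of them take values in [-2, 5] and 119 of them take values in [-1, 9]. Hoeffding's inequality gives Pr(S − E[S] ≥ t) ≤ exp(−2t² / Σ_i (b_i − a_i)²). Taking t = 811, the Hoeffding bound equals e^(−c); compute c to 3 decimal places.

Σ(b_i − a_i)² = 289·7² + 119·10² = 26061.
c = 2t² / 26061 = 2·811² / 26061 = 50.4755.

50.475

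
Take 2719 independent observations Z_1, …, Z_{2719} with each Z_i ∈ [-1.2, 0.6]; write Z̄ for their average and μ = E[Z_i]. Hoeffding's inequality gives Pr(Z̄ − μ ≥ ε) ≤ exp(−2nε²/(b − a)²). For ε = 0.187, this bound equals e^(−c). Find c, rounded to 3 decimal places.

58.692

c = 2nε²/(b − a)² = 2·2719·0.187² / 1.8² = 58.6918.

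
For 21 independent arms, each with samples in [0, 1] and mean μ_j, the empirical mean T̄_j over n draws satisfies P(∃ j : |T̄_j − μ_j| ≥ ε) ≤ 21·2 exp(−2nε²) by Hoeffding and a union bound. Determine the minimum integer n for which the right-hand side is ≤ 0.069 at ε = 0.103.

Need 2·21·exp(−2nε²) ≤ 0.069, i.e. exp(−2nε²) ≤ 0.069/42.
So 2nε² ≥ ln(42/0.069) = 6.411318.
Hence n ≥ 6.411318/(2·0.103²) = 302.164.
The smallest integer n is 303.

303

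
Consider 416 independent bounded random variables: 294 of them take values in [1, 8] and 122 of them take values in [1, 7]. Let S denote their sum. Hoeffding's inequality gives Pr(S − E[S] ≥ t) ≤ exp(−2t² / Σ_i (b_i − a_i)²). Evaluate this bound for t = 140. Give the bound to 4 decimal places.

0.1243

Σ(b_i − a_i)² = 294·7² + 122·6² = 18798.
Exponent = 2·140² / 18798 = 2.08533.
Bound = exp(−2.08533) = 0.12427.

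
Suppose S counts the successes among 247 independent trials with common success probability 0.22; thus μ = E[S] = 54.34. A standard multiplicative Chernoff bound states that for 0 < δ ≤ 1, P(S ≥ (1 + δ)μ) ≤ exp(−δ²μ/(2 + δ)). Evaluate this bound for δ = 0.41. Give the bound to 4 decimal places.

0.0226

Exponent = δ²μ/(2 + δ) = 0.41²·54.34/2.41 = 3.7903.
Bound = exp(−3.7903) = 0.02259.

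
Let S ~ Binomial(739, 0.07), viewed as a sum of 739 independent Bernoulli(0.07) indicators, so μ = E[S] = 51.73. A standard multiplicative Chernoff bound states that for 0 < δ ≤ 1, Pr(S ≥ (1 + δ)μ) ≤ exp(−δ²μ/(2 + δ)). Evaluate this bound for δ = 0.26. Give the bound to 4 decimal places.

0.2128

Exponent = δ²μ/(2 + δ) = 0.26²·51.73/2.26 = 1.5473.
Bound = exp(−1.5473) = 0.21282.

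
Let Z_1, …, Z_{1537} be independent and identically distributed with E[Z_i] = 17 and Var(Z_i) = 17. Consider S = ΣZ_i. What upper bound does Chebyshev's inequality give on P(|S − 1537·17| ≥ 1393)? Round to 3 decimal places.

Var(S) = n·Var(Z_i) = 1537·17 = 26129.
Chebyshev: P(|S − 1537·17| ≥ 1393) ≤ Var(S)/1393² = 26129/1940449 = 0.0135.

0.013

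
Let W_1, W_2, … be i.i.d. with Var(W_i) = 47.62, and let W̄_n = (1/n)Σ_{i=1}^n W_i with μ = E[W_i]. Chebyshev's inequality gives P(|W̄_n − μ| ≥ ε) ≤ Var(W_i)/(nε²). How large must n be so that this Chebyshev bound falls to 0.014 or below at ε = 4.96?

Require 47.62/(n·4.96²) ≤ 0.014, i.e. n ≥ 47.62/(0.014·4.96²) = 138.260.
The smallest integer n is 139.

139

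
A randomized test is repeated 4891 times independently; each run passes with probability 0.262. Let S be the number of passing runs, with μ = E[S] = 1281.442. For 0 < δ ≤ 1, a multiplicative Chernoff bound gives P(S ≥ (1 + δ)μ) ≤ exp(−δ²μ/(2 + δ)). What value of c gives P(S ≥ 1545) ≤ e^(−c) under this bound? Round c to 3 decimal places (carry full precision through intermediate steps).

Write 1545 = (1 + δ)μ, so δ = 1545/1281.442 − 1 = 0.205673…
Then the exponent is δ²μ/(2 + δ) = (1545 − μ)² / (μ·(2 + δ)) = 24.576064.

24.576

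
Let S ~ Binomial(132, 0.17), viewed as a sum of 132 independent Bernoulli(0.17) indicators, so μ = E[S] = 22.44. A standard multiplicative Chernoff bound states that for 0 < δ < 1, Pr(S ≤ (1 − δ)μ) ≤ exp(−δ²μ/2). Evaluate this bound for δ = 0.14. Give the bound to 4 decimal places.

Exponent = δ²μ/2 = 0.14²·22.44/2 = 0.2199.
Bound = exp(−0.2199) = 0.80259.

0.8026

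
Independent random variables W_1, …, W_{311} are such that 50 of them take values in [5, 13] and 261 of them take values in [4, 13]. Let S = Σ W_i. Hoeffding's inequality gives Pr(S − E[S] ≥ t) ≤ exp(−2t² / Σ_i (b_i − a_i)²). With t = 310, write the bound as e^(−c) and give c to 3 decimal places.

7.896

Σ(b_i − a_i)² = 50·8² + 261·9² = 24341.
c = 2t² / 24341 = 2·310² / 24341 = 7.8961.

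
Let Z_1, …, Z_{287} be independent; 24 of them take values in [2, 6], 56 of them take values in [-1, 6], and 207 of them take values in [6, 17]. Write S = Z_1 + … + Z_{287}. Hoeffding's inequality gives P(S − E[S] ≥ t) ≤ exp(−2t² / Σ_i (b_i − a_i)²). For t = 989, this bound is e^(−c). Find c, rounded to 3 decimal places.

69.432

Σ(b_i − a_i)² = 24·4² + 56·7² + 207·11² = 28175.
c = 2t² / 28175 = 2·989² / 28175 = 69.4318.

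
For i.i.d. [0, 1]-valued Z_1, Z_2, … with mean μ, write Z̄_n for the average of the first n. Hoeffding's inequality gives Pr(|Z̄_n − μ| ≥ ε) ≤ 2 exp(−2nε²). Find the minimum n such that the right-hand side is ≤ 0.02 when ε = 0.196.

Require 2·exp(−2nε²) ≤ 0.02, i.e. 2nε² ≥ ln(2/0.02) = 4.605170.
So n ≥ 4.605170 / (2·0.196²) = 59.938.
The smallest integer n is 60.

60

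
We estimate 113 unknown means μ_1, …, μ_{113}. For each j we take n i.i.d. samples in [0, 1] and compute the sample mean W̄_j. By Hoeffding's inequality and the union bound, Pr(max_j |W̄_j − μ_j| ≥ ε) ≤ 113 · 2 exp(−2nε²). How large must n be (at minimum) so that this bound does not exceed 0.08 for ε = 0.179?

125

Need 2·113·exp(−2nε²) ≤ 0.08, i.e. exp(−2nε²) ≤ 0.08/226.
So 2nε² ≥ ln(226/0.08) = 7.946264.
Hence n ≥ 7.946264/(2·0.179²) = 124.001.
The smallest integer n is 125.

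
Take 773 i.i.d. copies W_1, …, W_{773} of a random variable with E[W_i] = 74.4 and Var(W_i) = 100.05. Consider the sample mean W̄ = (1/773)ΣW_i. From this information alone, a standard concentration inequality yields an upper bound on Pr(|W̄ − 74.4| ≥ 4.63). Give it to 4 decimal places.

0.0060

With mean and variance of each term known, Chebyshev's inequality bounds the deviation of the sum (or sample mean).
Var(W̄) = Var(W_i)/n = 100.05/773 = 0.12943.
Chebyshev: Pr(|W̄ − 74.4| ≥ 4.63) ≤ Var(W̄)/(4.63)² = 100.05/(773·4.63²) = 0.0060.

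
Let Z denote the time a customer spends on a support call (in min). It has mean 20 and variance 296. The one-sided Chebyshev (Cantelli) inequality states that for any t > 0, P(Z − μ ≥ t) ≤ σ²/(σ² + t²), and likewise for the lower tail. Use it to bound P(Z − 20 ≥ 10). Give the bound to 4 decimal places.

0.7475

Here σ² = 296 and t = 10, so σ² + t² = 396.
Cantelli's bound: 296/396 = 0.7475.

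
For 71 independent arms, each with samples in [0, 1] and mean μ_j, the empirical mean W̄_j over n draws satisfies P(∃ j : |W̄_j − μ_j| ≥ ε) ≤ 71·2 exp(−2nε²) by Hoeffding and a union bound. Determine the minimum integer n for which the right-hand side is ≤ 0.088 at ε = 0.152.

Need 2·71·exp(−2nε²) ≤ 0.088, i.e. exp(−2nε²) ≤ 0.088/142.
So 2nε² ≥ ln(142/0.088) = 7.386246.
Hence n ≥ 7.386246/(2·0.152²) = 159.848.
The smallest integer n is 160.

160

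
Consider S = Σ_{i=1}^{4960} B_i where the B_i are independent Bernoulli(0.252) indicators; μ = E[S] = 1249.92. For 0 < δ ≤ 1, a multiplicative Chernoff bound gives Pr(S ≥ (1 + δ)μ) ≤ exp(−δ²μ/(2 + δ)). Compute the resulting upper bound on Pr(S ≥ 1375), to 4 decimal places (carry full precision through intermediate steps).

Write 1375 = (1 + δ)μ, so δ = 1375/1249.92 − 1 = 0.1000704…
Then the exponent is δ²μ/(2 + δ) = (1375 − μ)² / (μ·(2 + δ)) = 5.960184.
Bound = exp(−5.960184) = 0.00258.

0.0026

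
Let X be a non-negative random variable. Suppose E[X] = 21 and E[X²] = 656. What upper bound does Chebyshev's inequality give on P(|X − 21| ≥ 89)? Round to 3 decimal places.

0.027

Var(X) = E[X²] − (E[X])² = 656 − 441 = 215.
Chebyshev's inequality: P(|X − μ| ≥ t) ≤ Var(X)/t² = 215/7921 = 0.0271.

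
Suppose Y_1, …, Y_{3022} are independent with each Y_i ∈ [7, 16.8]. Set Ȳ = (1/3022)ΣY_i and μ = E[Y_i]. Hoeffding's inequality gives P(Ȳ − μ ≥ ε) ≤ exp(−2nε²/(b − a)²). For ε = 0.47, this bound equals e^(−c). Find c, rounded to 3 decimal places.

13.902

c = 2nε²/(b − a)² = 2·3022·0.47² / 9.8² = 13.9017.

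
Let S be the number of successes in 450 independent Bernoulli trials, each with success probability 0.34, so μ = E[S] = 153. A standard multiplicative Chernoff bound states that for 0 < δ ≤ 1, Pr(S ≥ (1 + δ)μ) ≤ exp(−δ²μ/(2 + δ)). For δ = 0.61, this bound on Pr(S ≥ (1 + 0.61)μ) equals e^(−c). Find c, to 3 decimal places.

21.813

c = δ²μ/(2 + δ) = 0.61²·153/(2 + 0.61) = 21.8128.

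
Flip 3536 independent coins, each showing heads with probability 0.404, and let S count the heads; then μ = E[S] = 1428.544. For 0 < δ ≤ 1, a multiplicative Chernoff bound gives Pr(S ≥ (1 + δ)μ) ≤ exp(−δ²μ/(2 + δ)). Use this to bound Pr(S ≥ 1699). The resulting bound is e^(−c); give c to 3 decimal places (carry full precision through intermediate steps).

Write 1699 = (1 + δ)μ, so δ = 1699/1428.544 − 1 = 0.1893228…
Then the exponent is δ²μ/(2 + δ) = (1699 − μ)² / (μ·(2 + δ)) = 23.387824.

23.388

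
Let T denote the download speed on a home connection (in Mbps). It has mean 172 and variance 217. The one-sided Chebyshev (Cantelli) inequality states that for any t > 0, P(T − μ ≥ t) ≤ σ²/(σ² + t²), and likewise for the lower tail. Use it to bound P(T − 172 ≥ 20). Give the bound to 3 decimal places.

0.352

Here σ² = 217 and t = 20, so σ² + t² = 617.
Cantelli's bound: 217/617 = 0.3517.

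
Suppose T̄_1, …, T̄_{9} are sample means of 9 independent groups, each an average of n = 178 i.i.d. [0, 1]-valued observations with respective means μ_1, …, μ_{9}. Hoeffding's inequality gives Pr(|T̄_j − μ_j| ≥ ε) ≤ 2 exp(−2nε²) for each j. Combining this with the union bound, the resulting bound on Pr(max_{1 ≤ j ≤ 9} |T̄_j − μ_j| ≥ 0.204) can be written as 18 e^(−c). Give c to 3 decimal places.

14.815

Union bound over the 9 events: Pr(max_{1 ≤ j ≤ 9} |T̄_j − μ_j| ≥ 0.204) ≤ 9·2·exp(−2nε²) = 18 exp(−2·178·0.204²).
So c = 2·178·0.204² = 14.8153.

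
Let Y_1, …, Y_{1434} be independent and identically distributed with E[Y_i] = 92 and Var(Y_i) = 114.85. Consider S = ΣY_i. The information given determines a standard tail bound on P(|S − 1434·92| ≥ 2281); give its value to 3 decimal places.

0.032

With mean and variance of each term known, Chebyshev's inequality bounds the deviation of the sum (or sample mean).
Var(S) = n·Var(Y_i) = 1434·114.85 = 164694.9.
Chebyshev: P(|S − 1434·92| ≥ 2281) ≤ Var(S)/2281² = 164694.9/5202961 = 0.0317.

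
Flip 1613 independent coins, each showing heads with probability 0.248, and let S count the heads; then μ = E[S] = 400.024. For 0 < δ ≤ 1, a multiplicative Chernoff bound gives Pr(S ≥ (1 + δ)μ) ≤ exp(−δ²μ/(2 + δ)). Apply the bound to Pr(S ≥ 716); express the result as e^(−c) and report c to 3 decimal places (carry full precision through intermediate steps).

Write 716 = (1 + δ)μ, so δ = 716/400.024 − 1 = 0.7898926…
Then the exponent is δ²μ/(2 + δ) = (716 − μ)² / (μ·(2 + δ)) = 89.461188.

89.461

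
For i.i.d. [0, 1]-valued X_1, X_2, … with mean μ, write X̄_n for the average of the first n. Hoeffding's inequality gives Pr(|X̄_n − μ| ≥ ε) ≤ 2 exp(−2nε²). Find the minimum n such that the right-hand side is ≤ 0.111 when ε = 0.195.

Require 2·exp(−2nε²) ≤ 0.111, i.e. 2nε² ≥ ln(2/0.111) = 2.891372.
So n ≥ 2.891372 / (2·0.195²) = 38.019.
The smallest integer n is 39.

39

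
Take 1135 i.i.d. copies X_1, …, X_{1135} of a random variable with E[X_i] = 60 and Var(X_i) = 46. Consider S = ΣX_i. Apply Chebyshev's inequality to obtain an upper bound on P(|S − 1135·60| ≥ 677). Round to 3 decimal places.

Var(S) = n·Var(X_i) = 1135·46 = 52210.
Chebyshev: P(|S − 1135·60| ≥ 677) ≤ Var(S)/677² = 52210/458329 = 0.1139.

0.114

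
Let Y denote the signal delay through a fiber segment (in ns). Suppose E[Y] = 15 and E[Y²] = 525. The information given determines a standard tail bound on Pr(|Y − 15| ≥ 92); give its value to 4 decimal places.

0.0354

The first two moments determine the variance, so Chebyshev's inequality is the sharpest standard bound available.
Var(Y) = E[Y²] − (E[Y])² = 525 − 225 = 300.
Chebyshev's inequality: Pr(|Y − μ| ≥ t) ≤ Var(Y)/t² = 300/8464 = 0.0354.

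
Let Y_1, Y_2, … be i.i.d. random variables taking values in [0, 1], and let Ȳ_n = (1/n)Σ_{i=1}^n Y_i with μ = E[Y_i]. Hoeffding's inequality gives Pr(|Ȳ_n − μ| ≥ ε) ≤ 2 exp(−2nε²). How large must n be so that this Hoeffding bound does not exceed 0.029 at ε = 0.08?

Require 2·exp(−2nε²) ≤ 0.029, i.e. 2nε² ≥ ln(2/0.029) = 4.233607.
So n ≥ 4.233607 / (2·0.08²) = 330.751.
The smallest integer n is 331.

331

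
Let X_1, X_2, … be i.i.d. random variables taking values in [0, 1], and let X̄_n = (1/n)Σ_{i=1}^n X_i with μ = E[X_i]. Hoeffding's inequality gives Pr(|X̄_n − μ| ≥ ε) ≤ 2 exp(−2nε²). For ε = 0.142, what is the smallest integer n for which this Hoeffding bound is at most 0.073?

83

Require 2·exp(−2nε²) ≤ 0.073, i.e. 2nε² ≥ ln(2/0.073) = 3.310443.
So n ≥ 3.310443 / (2·0.142²) = 82.088.
The smallest integer n is 83.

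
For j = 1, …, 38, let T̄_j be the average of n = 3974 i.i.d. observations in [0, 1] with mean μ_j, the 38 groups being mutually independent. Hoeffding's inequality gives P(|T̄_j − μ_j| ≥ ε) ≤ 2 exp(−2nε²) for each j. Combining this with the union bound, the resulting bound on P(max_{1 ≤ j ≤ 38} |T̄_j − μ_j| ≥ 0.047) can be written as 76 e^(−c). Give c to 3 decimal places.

Union bound over the 38 events: P(max_{1 ≤ j ≤ 38} |T̄_j − μ_j| ≥ 0.047) ≤ 38·2·exp(−2nε²) = 76 exp(−2·3974·0.047²).
So c = 2·3974·0.047² = 17.5571.

17.557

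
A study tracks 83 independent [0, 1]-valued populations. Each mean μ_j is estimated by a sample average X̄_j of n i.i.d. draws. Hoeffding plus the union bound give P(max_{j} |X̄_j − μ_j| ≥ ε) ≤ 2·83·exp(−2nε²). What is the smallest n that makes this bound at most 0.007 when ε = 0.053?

Need 2·83·exp(−2nε²) ≤ 0.007, i.e. exp(−2nε²) ≤ 0.007/166.
So 2nε² ≥ ln(166/0.007) = 10.073833.
Hence n ≥ 10.073833/(2·0.053²) = 1793.135.
The smallest integer n is 1794.

1794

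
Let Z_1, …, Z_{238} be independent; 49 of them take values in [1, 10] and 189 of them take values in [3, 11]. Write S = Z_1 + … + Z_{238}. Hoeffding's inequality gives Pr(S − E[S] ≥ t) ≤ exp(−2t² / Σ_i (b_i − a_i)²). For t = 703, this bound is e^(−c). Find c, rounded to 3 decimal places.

61.526

Σ(b_i − a_i)² = 49·9² + 189·8² = 16065.
c = 2t² / 16065 = 2·703² / 16065 = 61.5262.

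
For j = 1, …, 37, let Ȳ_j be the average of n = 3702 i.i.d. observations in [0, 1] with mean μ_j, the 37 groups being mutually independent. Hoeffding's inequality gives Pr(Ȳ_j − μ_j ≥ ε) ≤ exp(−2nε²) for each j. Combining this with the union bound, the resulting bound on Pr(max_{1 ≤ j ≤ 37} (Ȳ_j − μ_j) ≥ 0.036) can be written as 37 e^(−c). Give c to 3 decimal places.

9.596

Union bound over the 37 events: Pr(max_{1 ≤ j ≤ 37} (Ȳ_j − μ_j) ≥ 0.036) ≤ 37·exp(−2nε²) = 37 exp(−2·3702·0.036²).
So c = 2·3702·0.036² = 9.5956.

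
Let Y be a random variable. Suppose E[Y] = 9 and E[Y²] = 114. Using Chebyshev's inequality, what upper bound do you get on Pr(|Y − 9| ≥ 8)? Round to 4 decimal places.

0.5156

Var(Y) = E[Y²] − (E[Y])² = 114 − 81 = 33.
Chebyshev's inequality: Pr(|Y − μ| ≥ t) ≤ Var(Y)/t² = 33/64 = 0.5156.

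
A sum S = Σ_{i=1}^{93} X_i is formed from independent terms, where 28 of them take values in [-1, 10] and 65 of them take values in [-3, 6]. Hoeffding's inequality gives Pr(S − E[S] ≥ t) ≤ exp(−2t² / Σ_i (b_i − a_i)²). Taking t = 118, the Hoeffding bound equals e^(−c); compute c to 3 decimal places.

3.218

Σ(b_i − a_i)² = 28·11² + 65·9² = 8653.
c = 2t² / 8653 = 2·118² / 8653 = 3.2183.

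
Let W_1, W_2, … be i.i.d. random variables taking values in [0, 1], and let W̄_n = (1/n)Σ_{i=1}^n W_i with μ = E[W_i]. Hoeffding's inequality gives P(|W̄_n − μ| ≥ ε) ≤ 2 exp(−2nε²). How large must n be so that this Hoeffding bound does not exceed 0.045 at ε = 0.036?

1464

Require 2·exp(−2nε²) ≤ 0.045, i.e. 2nε² ≥ ln(2/0.045) = 3.794240.
So n ≥ 3.794240 / (2·0.036²) = 1463.827.
The smallest integer n is 1464.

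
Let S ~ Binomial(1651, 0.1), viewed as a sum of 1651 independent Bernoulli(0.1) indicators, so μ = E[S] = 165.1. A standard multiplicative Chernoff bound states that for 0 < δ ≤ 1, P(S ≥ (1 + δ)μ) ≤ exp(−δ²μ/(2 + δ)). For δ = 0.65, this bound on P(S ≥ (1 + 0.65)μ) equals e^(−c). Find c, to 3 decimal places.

c = δ²μ/(2 + δ) = 0.65²·165.1/(2 + 0.65) = 26.3225.

26.323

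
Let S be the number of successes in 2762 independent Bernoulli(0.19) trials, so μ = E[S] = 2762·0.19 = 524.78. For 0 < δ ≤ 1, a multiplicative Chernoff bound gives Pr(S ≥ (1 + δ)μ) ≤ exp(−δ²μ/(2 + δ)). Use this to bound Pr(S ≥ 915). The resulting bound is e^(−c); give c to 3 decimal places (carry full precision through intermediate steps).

105.760

Write 915 = (1 + δ)μ, so δ = 915/524.78 − 1 = 0.7435878…
Then the exponent is δ²μ/(2 + δ) = (915 − μ)² / (μ·(2 + δ)) = 105.760358.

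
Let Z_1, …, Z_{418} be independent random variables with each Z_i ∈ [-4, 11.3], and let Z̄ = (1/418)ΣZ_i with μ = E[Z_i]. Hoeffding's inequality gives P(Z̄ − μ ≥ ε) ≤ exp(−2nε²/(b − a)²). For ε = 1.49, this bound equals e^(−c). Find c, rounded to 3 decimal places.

c = 2nε²/(b − a)² = 2·418·1.49² / 15.3² = 7.9286.

7.929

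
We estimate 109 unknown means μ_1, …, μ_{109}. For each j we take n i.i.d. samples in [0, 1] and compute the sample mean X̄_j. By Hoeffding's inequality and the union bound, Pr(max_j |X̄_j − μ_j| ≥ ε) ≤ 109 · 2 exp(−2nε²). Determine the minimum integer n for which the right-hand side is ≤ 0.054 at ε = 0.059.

1193

Need 2·109·exp(−2nε²) ≤ 0.054, i.e. exp(−2nε²) ≤ 0.054/218.
So 2nε² ≥ ln(218/0.054) = 8.303266.
Hence n ≥ 8.303266/(2·0.059²) = 1192.655.
The smallest integer n is 1193.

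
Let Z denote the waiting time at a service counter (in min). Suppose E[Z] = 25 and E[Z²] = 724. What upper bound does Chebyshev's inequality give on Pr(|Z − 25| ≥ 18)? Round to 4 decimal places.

0.3056

Var(Z) = E[Z²] − (E[Z])² = 724 − 625 = 99.
Chebyshev's inequality: Pr(|Z − μ| ≥ t) ≤ Var(Z)/t² = 99/324 = 0.3056.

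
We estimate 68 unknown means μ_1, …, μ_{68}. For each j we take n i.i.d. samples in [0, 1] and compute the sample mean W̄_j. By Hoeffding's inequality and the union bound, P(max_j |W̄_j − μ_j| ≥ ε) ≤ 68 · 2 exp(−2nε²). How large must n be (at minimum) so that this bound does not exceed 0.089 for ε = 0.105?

Need 2·68·exp(−2nε²) ≤ 0.089, i.e. exp(−2nε²) ≤ 0.089/136.
So 2nε² ≥ ln(136/0.089) = 7.331774.
Hence n ≥ 7.331774/(2·0.105²) = 332.507.
The smallest integer n is 333.

333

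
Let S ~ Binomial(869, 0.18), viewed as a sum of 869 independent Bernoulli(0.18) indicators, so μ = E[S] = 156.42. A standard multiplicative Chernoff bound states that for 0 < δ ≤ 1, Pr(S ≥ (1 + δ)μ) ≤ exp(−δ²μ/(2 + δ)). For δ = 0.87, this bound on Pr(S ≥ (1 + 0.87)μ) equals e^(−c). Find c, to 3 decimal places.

c = δ²μ/(2 + δ) = 0.87²·156.42/(2 + 0.87) = 41.2524.

41.252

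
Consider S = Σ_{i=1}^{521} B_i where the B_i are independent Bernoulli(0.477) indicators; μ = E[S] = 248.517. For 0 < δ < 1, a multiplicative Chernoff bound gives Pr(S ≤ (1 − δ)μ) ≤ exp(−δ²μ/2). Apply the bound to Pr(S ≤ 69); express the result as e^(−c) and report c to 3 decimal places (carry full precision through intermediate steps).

Write 69 = (1 − δ)μ, so δ = 1 − 69/248.517 = 0.722353…
Then the exponent is δ²μ/2 = (μ − 69)²/(2μ) = 64.837322.

64.837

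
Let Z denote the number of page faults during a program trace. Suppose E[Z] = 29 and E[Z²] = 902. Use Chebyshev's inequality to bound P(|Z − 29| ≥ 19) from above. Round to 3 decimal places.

Var(Z) = E[Z²] − (E[Z])² = 902 − 841 = 61.
Chebyshev's inequality: P(|Z − μ| ≥ t) ≤ Var(Z)/t² = 61/361 = 0.1690.

0.169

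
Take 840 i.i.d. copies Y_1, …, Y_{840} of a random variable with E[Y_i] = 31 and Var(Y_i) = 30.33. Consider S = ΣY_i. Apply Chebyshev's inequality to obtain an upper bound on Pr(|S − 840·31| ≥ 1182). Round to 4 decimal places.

Var(S) = n·Var(Y_i) = 840·30.33 = 25477.2.
Chebyshev: Pr(|S − 840·31| ≥ 1182) ≤ Var(S)/1182² = 25477.2/1397124 = 0.0182.

0.0182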